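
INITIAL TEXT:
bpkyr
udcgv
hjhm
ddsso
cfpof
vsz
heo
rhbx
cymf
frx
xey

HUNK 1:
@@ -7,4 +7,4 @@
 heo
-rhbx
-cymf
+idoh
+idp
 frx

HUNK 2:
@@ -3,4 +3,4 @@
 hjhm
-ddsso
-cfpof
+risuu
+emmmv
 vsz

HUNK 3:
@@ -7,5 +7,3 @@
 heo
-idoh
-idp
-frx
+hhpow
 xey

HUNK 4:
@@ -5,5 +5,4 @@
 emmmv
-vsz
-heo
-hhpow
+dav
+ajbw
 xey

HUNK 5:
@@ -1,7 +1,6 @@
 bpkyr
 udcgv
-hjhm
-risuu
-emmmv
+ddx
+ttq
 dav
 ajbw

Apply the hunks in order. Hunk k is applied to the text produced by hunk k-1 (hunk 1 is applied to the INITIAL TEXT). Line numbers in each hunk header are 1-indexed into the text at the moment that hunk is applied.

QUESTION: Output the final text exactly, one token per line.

Answer: bpkyr
udcgv
ddx
ttq
dav
ajbw
xey

Derivation:
Hunk 1: at line 7 remove [rhbx,cymf] add [idoh,idp] -> 11 lines: bpkyr udcgv hjhm ddsso cfpof vsz heo idoh idp frx xey
Hunk 2: at line 3 remove [ddsso,cfpof] add [risuu,emmmv] -> 11 lines: bpkyr udcgv hjhm risuu emmmv vsz heo idoh idp frx xey
Hunk 3: at line 7 remove [idoh,idp,frx] add [hhpow] -> 9 lines: bpkyr udcgv hjhm risuu emmmv vsz heo hhpow xey
Hunk 4: at line 5 remove [vsz,heo,hhpow] add [dav,ajbw] -> 8 lines: bpkyr udcgv hjhm risuu emmmv dav ajbw xey
Hunk 5: at line 1 remove [hjhm,risuu,emmmv] add [ddx,ttq] -> 7 lines: bpkyr udcgv ddx ttq dav ajbw xey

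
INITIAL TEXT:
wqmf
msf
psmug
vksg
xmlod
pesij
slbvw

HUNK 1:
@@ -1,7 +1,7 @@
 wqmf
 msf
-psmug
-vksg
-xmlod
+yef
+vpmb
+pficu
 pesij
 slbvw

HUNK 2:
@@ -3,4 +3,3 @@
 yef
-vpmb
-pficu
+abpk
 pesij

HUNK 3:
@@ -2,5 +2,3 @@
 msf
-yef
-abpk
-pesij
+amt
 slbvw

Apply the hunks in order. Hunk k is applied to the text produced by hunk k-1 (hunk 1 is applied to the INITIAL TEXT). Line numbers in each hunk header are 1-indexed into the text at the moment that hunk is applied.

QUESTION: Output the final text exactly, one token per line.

Hunk 1: at line 1 remove [psmug,vksg,xmlod] add [yef,vpmb,pficu] -> 7 lines: wqmf msf yef vpmb pficu pesij slbvw
Hunk 2: at line 3 remove [vpmb,pficu] add [abpk] -> 6 lines: wqmf msf yef abpk pesij slbvw
Hunk 3: at line 2 remove [yef,abpk,pesij] add [amt] -> 4 lines: wqmf msf amt slbvw

Answer: wqmf
msf
amt
slbvw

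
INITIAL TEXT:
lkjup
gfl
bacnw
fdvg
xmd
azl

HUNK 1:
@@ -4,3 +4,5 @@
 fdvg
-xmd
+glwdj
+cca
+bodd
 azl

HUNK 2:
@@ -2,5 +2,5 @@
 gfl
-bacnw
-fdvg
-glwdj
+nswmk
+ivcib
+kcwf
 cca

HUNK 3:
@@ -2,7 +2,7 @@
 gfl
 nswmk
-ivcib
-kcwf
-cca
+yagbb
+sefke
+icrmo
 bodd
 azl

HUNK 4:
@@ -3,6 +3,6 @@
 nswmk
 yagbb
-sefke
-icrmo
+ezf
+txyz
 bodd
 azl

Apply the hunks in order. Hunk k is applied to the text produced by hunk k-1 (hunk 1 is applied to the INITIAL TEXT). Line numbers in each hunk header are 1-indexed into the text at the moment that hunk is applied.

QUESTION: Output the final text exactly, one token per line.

Answer: lkjup
gfl
nswmk
yagbb
ezf
txyz
bodd
azl

Derivation:
Hunk 1: at line 4 remove [xmd] add [glwdj,cca,bodd] -> 8 lines: lkjup gfl bacnw fdvg glwdj cca bodd azl
Hunk 2: at line 2 remove [bacnw,fdvg,glwdj] add [nswmk,ivcib,kcwf] -> 8 lines: lkjup gfl nswmk ivcib kcwf cca bodd azl
Hunk 3: at line 2 remove [ivcib,kcwf,cca] add [yagbb,sefke,icrmo] -> 8 lines: lkjup gfl nswmk yagbb sefke icrmo bodd azl
Hunk 4: at line 3 remove [sefke,icrmo] add [ezf,txyz] -> 8 lines: lkjup gfl nswmk yagbb ezf txyz bodd azl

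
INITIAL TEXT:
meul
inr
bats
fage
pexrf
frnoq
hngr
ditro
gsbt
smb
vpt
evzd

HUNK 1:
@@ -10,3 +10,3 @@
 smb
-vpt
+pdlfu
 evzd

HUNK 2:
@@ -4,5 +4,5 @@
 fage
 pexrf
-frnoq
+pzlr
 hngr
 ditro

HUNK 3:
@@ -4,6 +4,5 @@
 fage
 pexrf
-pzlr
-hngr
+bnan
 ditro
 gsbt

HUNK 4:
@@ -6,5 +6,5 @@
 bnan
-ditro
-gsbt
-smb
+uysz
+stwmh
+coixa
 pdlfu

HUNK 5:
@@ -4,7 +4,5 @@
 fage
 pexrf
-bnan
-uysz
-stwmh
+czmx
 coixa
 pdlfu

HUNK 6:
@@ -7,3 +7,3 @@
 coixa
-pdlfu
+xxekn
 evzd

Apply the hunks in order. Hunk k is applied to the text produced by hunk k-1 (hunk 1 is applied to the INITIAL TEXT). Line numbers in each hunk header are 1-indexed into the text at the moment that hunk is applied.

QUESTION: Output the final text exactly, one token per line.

Answer: meul
inr
bats
fage
pexrf
czmx
coixa
xxekn
evzd

Derivation:
Hunk 1: at line 10 remove [vpt] add [pdlfu] -> 12 lines: meul inr bats fage pexrf frnoq hngr ditro gsbt smb pdlfu evzd
Hunk 2: at line 4 remove [frnoq] add [pzlr] -> 12 lines: meul inr bats fage pexrf pzlr hngr ditro gsbt smb pdlfu evzd
Hunk 3: at line 4 remove [pzlr,hngr] add [bnan] -> 11 lines: meul inr bats fage pexrf bnan ditro gsbt smb pdlfu evzd
Hunk 4: at line 6 remove [ditro,gsbt,smb] add [uysz,stwmh,coixa] -> 11 lines: meul inr bats fage pexrf bnan uysz stwmh coixa pdlfu evzd
Hunk 5: at line 4 remove [bnan,uysz,stwmh] add [czmx] -> 9 lines: meul inr bats fage pexrf czmx coixa pdlfu evzd
Hunk 6: at line 7 remove [pdlfu] add [xxekn] -> 9 lines: meul inr bats fage pexrf czmx coixa xxekn evzd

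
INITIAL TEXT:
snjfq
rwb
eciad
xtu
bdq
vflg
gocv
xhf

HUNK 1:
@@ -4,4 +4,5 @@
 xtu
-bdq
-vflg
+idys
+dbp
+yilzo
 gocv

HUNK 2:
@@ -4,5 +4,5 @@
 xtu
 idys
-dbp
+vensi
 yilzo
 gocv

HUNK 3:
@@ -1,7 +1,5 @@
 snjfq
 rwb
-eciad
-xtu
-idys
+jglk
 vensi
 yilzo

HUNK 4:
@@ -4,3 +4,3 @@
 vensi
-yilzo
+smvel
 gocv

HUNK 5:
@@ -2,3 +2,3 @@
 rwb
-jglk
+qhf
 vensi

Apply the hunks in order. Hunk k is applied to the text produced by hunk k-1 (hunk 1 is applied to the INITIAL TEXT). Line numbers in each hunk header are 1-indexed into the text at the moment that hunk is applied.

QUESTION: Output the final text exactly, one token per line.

Answer: snjfq
rwb
qhf
vensi
smvel
gocv
xhf

Derivation:
Hunk 1: at line 4 remove [bdq,vflg] add [idys,dbp,yilzo] -> 9 lines: snjfq rwb eciad xtu idys dbp yilzo gocv xhf
Hunk 2: at line 4 remove [dbp] add [vensi] -> 9 lines: snjfq rwb eciad xtu idys vensi yilzo gocv xhf
Hunk 3: at line 1 remove [eciad,xtu,idys] add [jglk] -> 7 lines: snjfq rwb jglk vensi yilzo gocv xhf
Hunk 4: at line 4 remove [yilzo] add [smvel] -> 7 lines: snjfq rwb jglk vensi smvel gocv xhf
Hunk 5: at line 2 remove [jglk] add [qhf] -> 7 lines: snjfq rwb qhf vensi smvel gocv xhf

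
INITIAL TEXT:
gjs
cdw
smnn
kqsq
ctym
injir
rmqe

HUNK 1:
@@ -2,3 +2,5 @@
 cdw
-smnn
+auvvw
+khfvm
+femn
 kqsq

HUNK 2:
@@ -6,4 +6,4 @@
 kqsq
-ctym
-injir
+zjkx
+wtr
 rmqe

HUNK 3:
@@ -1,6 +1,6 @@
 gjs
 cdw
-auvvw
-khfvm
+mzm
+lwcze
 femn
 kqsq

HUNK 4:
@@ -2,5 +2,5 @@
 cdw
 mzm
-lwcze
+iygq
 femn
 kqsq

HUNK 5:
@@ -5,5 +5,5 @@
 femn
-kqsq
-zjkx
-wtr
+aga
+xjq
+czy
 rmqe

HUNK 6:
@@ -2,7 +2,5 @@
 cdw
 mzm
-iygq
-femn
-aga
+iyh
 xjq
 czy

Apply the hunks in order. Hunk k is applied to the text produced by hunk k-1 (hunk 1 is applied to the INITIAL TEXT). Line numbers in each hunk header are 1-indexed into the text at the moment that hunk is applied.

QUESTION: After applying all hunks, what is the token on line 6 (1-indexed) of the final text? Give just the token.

Hunk 1: at line 2 remove [smnn] add [auvvw,khfvm,femn] -> 9 lines: gjs cdw auvvw khfvm femn kqsq ctym injir rmqe
Hunk 2: at line 6 remove [ctym,injir] add [zjkx,wtr] -> 9 lines: gjs cdw auvvw khfvm femn kqsq zjkx wtr rmqe
Hunk 3: at line 1 remove [auvvw,khfvm] add [mzm,lwcze] -> 9 lines: gjs cdw mzm lwcze femn kqsq zjkx wtr rmqe
Hunk 4: at line 2 remove [lwcze] add [iygq] -> 9 lines: gjs cdw mzm iygq femn kqsq zjkx wtr rmqe
Hunk 5: at line 5 remove [kqsq,zjkx,wtr] add [aga,xjq,czy] -> 9 lines: gjs cdw mzm iygq femn aga xjq czy rmqe
Hunk 6: at line 2 remove [iygq,femn,aga] add [iyh] -> 7 lines: gjs cdw mzm iyh xjq czy rmqe
Final line 6: czy

Answer: czy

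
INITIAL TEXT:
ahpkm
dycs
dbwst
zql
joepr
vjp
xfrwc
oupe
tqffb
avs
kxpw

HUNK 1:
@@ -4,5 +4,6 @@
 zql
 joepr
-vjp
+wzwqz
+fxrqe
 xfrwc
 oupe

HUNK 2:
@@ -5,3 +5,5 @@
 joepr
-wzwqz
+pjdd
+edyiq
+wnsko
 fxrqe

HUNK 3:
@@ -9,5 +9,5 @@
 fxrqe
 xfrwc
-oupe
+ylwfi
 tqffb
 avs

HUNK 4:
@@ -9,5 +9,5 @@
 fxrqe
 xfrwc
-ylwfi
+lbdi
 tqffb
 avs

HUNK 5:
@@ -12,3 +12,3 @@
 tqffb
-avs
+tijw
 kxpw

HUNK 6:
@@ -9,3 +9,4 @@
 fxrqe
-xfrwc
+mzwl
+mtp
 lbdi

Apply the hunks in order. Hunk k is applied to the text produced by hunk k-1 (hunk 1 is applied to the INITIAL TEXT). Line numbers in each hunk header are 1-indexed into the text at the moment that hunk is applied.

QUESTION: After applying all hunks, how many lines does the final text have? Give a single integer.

Hunk 1: at line 4 remove [vjp] add [wzwqz,fxrqe] -> 12 lines: ahpkm dycs dbwst zql joepr wzwqz fxrqe xfrwc oupe tqffb avs kxpw
Hunk 2: at line 5 remove [wzwqz] add [pjdd,edyiq,wnsko] -> 14 lines: ahpkm dycs dbwst zql joepr pjdd edyiq wnsko fxrqe xfrwc oupe tqffb avs kxpw
Hunk 3: at line 9 remove [oupe] add [ylwfi] -> 14 lines: ahpkm dycs dbwst zql joepr pjdd edyiq wnsko fxrqe xfrwc ylwfi tqffb avs kxpw
Hunk 4: at line 9 remove [ylwfi] add [lbdi] -> 14 lines: ahpkm dycs dbwst zql joepr pjdd edyiq wnsko fxrqe xfrwc lbdi tqffb avs kxpw
Hunk 5: at line 12 remove [avs] add [tijw] -> 14 lines: ahpkm dycs dbwst zql joepr pjdd edyiq wnsko fxrqe xfrwc lbdi tqffb tijw kxpw
Hunk 6: at line 9 remove [xfrwc] add [mzwl,mtp] -> 15 lines: ahpkm dycs dbwst zql joepr pjdd edyiq wnsko fxrqe mzwl mtp lbdi tqffb tijw kxpw
Final line count: 15

Answer: 15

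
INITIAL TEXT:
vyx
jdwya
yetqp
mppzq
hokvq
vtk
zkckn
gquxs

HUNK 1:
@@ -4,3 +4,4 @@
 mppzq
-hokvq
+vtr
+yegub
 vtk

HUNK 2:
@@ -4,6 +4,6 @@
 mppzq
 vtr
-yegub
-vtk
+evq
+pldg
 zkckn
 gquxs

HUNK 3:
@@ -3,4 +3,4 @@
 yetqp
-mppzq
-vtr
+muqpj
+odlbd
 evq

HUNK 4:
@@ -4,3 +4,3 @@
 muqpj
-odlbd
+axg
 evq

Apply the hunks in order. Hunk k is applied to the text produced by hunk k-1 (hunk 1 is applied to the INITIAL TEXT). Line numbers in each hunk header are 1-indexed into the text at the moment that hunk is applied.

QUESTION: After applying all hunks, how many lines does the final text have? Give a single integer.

Answer: 9

Derivation:
Hunk 1: at line 4 remove [hokvq] add [vtr,yegub] -> 9 lines: vyx jdwya yetqp mppzq vtr yegub vtk zkckn gquxs
Hunk 2: at line 4 remove [yegub,vtk] add [evq,pldg] -> 9 lines: vyx jdwya yetqp mppzq vtr evq pldg zkckn gquxs
Hunk 3: at line 3 remove [mppzq,vtr] add [muqpj,odlbd] -> 9 lines: vyx jdwya yetqp muqpj odlbd evq pldg zkckn gquxs
Hunk 4: at line 4 remove [odlbd] add [axg] -> 9 lines: vyx jdwya yetqp muqpj axg evq pldg zkckn gquxs
Final line count: 9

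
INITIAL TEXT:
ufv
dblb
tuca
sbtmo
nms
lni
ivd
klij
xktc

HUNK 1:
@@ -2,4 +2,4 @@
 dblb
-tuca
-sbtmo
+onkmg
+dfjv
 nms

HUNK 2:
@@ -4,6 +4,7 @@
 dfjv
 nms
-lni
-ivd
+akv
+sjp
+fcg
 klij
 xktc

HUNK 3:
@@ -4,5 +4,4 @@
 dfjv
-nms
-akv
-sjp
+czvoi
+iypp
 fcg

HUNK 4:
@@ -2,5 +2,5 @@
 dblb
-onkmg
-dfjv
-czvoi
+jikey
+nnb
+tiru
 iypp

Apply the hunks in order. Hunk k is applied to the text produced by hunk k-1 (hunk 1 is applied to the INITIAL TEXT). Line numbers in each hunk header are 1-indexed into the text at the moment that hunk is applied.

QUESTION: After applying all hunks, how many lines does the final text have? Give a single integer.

Answer: 9

Derivation:
Hunk 1: at line 2 remove [tuca,sbtmo] add [onkmg,dfjv] -> 9 lines: ufv dblb onkmg dfjv nms lni ivd klij xktc
Hunk 2: at line 4 remove [lni,ivd] add [akv,sjp,fcg] -> 10 lines: ufv dblb onkmg dfjv nms akv sjp fcg klij xktc
Hunk 3: at line 4 remove [nms,akv,sjp] add [czvoi,iypp] -> 9 lines: ufv dblb onkmg dfjv czvoi iypp fcg klij xktc
Hunk 4: at line 2 remove [onkmg,dfjv,czvoi] add [jikey,nnb,tiru] -> 9 lines: ufv dblb jikey nnb tiru iypp fcg klij xktc
Final line count: 9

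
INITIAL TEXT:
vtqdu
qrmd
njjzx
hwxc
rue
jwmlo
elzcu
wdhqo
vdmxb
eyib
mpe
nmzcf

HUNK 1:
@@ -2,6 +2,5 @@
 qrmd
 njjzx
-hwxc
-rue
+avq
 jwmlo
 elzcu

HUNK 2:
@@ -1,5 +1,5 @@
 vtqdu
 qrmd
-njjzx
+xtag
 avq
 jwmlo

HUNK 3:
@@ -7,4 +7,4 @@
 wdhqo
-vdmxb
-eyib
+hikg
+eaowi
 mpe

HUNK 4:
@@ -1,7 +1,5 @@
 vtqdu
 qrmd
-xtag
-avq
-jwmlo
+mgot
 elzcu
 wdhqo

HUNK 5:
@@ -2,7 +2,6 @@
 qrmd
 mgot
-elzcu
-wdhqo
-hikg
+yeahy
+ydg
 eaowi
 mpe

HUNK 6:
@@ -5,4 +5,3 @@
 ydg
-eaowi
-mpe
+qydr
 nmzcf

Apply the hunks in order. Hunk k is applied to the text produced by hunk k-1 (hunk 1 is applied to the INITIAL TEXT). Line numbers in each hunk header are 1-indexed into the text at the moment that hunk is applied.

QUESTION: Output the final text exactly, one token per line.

Hunk 1: at line 2 remove [hwxc,rue] add [avq] -> 11 lines: vtqdu qrmd njjzx avq jwmlo elzcu wdhqo vdmxb eyib mpe nmzcf
Hunk 2: at line 1 remove [njjzx] add [xtag] -> 11 lines: vtqdu qrmd xtag avq jwmlo elzcu wdhqo vdmxb eyib mpe nmzcf
Hunk 3: at line 7 remove [vdmxb,eyib] add [hikg,eaowi] -> 11 lines: vtqdu qrmd xtag avq jwmlo elzcu wdhqo hikg eaowi mpe nmzcf
Hunk 4: at line 1 remove [xtag,avq,jwmlo] add [mgot] -> 9 lines: vtqdu qrmd mgot elzcu wdhqo hikg eaowi mpe nmzcf
Hunk 5: at line 2 remove [elzcu,wdhqo,hikg] add [yeahy,ydg] -> 8 lines: vtqdu qrmd mgot yeahy ydg eaowi mpe nmzcf
Hunk 6: at line 5 remove [eaowi,mpe] add [qydr] -> 7 lines: vtqdu qrmd mgot yeahy ydg qydr nmzcf

Answer: vtqdu
qrmd
mgot
yeahy
ydg
qydr
nmzcf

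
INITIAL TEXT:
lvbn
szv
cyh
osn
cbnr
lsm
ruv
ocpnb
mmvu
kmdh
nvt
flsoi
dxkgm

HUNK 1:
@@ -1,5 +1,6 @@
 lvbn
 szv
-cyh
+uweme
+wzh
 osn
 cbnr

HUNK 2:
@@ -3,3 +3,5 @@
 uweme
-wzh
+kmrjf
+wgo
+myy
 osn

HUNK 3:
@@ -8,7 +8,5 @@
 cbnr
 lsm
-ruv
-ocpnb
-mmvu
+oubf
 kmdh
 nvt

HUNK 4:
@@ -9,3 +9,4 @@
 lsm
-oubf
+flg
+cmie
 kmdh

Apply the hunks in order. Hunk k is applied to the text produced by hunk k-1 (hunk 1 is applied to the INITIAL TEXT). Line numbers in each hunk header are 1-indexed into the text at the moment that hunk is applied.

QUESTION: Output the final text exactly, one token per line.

Answer: lvbn
szv
uweme
kmrjf
wgo
myy
osn
cbnr
lsm
flg
cmie
kmdh
nvt
flsoi
dxkgm

Derivation:
Hunk 1: at line 1 remove [cyh] add [uweme,wzh] -> 14 lines: lvbn szv uweme wzh osn cbnr lsm ruv ocpnb mmvu kmdh nvt flsoi dxkgm
Hunk 2: at line 3 remove [wzh] add [kmrjf,wgo,myy] -> 16 lines: lvbn szv uweme kmrjf wgo myy osn cbnr lsm ruv ocpnb mmvu kmdh nvt flsoi dxkgm
Hunk 3: at line 8 remove [ruv,ocpnb,mmvu] add [oubf] -> 14 lines: lvbn szv uweme kmrjf wgo myy osn cbnr lsm oubf kmdh nvt flsoi dxkgm
Hunk 4: at line 9 remove [oubf] add [flg,cmie] -> 15 lines: lvbn szv uweme kmrjf wgo myy osn cbnr lsm flg cmie kmdh nvt flsoi dxkgm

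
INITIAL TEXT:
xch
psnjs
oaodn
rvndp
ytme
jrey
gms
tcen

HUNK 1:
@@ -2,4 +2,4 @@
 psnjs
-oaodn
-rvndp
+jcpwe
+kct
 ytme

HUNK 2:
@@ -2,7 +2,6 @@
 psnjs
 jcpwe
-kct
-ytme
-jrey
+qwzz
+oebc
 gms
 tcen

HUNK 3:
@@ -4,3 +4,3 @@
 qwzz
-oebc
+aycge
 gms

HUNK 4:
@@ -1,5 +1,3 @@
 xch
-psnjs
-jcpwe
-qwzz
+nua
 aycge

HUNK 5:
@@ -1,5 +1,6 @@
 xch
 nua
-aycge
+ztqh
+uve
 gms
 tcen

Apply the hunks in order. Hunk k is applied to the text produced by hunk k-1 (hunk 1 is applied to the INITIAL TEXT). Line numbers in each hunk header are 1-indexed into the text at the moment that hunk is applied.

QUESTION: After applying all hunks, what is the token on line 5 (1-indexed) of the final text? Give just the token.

Answer: gms

Derivation:
Hunk 1: at line 2 remove [oaodn,rvndp] add [jcpwe,kct] -> 8 lines: xch psnjs jcpwe kct ytme jrey gms tcen
Hunk 2: at line 2 remove [kct,ytme,jrey] add [qwzz,oebc] -> 7 lines: xch psnjs jcpwe qwzz oebc gms tcen
Hunk 3: at line 4 remove [oebc] add [aycge] -> 7 lines: xch psnjs jcpwe qwzz aycge gms tcen
Hunk 4: at line 1 remove [psnjs,jcpwe,qwzz] add [nua] -> 5 lines: xch nua aycge gms tcen
Hunk 5: at line 1 remove [aycge] add [ztqh,uve] -> 6 lines: xch nua ztqh uve gms tcen
Final line 5: gms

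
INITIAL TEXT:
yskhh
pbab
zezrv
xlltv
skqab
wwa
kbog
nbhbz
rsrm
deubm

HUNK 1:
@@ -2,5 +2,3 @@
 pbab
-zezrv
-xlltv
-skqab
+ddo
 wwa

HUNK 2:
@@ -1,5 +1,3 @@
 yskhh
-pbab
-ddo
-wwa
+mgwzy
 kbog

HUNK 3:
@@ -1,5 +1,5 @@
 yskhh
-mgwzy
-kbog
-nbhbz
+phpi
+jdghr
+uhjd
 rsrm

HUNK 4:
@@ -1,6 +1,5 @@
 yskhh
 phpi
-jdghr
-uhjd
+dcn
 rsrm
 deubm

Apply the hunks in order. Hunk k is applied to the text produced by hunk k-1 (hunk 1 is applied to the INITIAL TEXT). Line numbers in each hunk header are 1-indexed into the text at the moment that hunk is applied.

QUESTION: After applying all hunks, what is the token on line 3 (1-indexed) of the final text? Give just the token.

Answer: dcn

Derivation:
Hunk 1: at line 2 remove [zezrv,xlltv,skqab] add [ddo] -> 8 lines: yskhh pbab ddo wwa kbog nbhbz rsrm deubm
Hunk 2: at line 1 remove [pbab,ddo,wwa] add [mgwzy] -> 6 lines: yskhh mgwzy kbog nbhbz rsrm deubm
Hunk 3: at line 1 remove [mgwzy,kbog,nbhbz] add [phpi,jdghr,uhjd] -> 6 lines: yskhh phpi jdghr uhjd rsrm deubm
Hunk 4: at line 1 remove [jdghr,uhjd] add [dcn] -> 5 lines: yskhh phpi dcn rsrm deubm
Final line 3: dcn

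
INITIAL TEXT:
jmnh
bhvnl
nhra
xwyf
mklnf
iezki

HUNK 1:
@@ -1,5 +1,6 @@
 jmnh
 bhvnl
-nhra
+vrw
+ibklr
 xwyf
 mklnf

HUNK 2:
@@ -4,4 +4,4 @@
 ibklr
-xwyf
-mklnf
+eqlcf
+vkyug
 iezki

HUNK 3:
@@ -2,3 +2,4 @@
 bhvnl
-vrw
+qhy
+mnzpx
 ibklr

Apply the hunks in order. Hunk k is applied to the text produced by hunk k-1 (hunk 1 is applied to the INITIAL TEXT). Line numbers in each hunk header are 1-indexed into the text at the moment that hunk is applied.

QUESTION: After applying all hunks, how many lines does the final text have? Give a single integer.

Answer: 8

Derivation:
Hunk 1: at line 1 remove [nhra] add [vrw,ibklr] -> 7 lines: jmnh bhvnl vrw ibklr xwyf mklnf iezki
Hunk 2: at line 4 remove [xwyf,mklnf] add [eqlcf,vkyug] -> 7 lines: jmnh bhvnl vrw ibklr eqlcf vkyug iezki
Hunk 3: at line 2 remove [vrw] add [qhy,mnzpx] -> 8 lines: jmnh bhvnl qhy mnzpx ibklr eqlcf vkyug iezki
Final line count: 8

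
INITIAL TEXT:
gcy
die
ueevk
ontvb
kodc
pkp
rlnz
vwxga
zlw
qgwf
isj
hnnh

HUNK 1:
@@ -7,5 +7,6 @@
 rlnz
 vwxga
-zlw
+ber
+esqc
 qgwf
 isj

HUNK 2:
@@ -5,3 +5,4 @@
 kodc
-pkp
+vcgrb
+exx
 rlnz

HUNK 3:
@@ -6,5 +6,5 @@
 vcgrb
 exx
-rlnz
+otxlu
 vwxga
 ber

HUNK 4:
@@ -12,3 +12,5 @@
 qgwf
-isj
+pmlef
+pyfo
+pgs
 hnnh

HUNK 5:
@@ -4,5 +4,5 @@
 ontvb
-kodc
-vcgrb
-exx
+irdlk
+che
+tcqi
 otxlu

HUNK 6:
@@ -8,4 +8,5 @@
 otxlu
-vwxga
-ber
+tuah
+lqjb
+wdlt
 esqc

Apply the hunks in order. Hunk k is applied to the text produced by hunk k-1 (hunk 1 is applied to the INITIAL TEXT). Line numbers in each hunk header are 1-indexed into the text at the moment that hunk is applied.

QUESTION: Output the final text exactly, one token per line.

Hunk 1: at line 7 remove [zlw] add [ber,esqc] -> 13 lines: gcy die ueevk ontvb kodc pkp rlnz vwxga ber esqc qgwf isj hnnh
Hunk 2: at line 5 remove [pkp] add [vcgrb,exx] -> 14 lines: gcy die ueevk ontvb kodc vcgrb exx rlnz vwxga ber esqc qgwf isj hnnh
Hunk 3: at line 6 remove [rlnz] add [otxlu] -> 14 lines: gcy die ueevk ontvb kodc vcgrb exx otxlu vwxga ber esqc qgwf isj hnnh
Hunk 4: at line 12 remove [isj] add [pmlef,pyfo,pgs] -> 16 lines: gcy die ueevk ontvb kodc vcgrb exx otxlu vwxga ber esqc qgwf pmlef pyfo pgs hnnh
Hunk 5: at line 4 remove [kodc,vcgrb,exx] add [irdlk,che,tcqi] -> 16 lines: gcy die ueevk ontvb irdlk che tcqi otxlu vwxga ber esqc qgwf pmlef pyfo pgs hnnh
Hunk 6: at line 8 remove [vwxga,ber] add [tuah,lqjb,wdlt] -> 17 lines: gcy die ueevk ontvb irdlk che tcqi otxlu tuah lqjb wdlt esqc qgwf pmlef pyfo pgs hnnh

Answer: gcy
die
ueevk
ontvb
irdlk
che
tcqi
otxlu
tuah
lqjb
wdlt
esqc
qgwf
pmlef
pyfo
pgs
hnnh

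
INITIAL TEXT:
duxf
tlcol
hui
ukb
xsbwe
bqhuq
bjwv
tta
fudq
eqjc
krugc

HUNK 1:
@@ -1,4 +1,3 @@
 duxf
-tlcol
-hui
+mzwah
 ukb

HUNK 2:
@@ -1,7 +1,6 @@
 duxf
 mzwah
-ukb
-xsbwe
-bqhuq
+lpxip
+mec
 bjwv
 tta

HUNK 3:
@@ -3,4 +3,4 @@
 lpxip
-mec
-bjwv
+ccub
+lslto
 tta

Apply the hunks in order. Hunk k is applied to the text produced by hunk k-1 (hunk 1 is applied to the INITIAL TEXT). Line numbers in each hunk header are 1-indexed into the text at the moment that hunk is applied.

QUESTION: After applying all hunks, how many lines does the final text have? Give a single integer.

Hunk 1: at line 1 remove [tlcol,hui] add [mzwah] -> 10 lines: duxf mzwah ukb xsbwe bqhuq bjwv tta fudq eqjc krugc
Hunk 2: at line 1 remove [ukb,xsbwe,bqhuq] add [lpxip,mec] -> 9 lines: duxf mzwah lpxip mec bjwv tta fudq eqjc krugc
Hunk 3: at line 3 remove [mec,bjwv] add [ccub,lslto] -> 9 lines: duxf mzwah lpxip ccub lslto tta fudq eqjc krugc
Final line count: 9

Answer: 9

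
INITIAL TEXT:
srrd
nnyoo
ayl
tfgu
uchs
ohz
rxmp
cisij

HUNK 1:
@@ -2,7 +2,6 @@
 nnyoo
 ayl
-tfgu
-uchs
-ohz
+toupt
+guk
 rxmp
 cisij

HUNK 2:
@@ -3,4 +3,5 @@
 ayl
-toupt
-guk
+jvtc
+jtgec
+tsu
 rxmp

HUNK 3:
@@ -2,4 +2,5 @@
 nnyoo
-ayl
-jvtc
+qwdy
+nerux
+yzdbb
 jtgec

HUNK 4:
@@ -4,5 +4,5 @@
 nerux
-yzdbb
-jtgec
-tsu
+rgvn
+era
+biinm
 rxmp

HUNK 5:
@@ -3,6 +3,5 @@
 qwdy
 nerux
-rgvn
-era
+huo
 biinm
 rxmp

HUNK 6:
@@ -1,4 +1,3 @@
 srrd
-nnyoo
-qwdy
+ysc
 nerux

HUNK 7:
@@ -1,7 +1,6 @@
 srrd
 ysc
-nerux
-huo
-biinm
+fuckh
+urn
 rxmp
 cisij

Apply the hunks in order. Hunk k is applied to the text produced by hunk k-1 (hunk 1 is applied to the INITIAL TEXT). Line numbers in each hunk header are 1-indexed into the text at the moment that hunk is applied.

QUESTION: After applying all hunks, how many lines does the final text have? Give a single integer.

Hunk 1: at line 2 remove [tfgu,uchs,ohz] add [toupt,guk] -> 7 lines: srrd nnyoo ayl toupt guk rxmp cisij
Hunk 2: at line 3 remove [toupt,guk] add [jvtc,jtgec,tsu] -> 8 lines: srrd nnyoo ayl jvtc jtgec tsu rxmp cisij
Hunk 3: at line 2 remove [ayl,jvtc] add [qwdy,nerux,yzdbb] -> 9 lines: srrd nnyoo qwdy nerux yzdbb jtgec tsu rxmp cisij
Hunk 4: at line 4 remove [yzdbb,jtgec,tsu] add [rgvn,era,biinm] -> 9 lines: srrd nnyoo qwdy nerux rgvn era biinm rxmp cisij
Hunk 5: at line 3 remove [rgvn,era] add [huo] -> 8 lines: srrd nnyoo qwdy nerux huo biinm rxmp cisij
Hunk 6: at line 1 remove [nnyoo,qwdy] add [ysc] -> 7 lines: srrd ysc nerux huo biinm rxmp cisij
Hunk 7: at line 1 remove [nerux,huo,biinm] add [fuckh,urn] -> 6 lines: srrd ysc fuckh urn rxmp cisij
Final line count: 6

Answer: 6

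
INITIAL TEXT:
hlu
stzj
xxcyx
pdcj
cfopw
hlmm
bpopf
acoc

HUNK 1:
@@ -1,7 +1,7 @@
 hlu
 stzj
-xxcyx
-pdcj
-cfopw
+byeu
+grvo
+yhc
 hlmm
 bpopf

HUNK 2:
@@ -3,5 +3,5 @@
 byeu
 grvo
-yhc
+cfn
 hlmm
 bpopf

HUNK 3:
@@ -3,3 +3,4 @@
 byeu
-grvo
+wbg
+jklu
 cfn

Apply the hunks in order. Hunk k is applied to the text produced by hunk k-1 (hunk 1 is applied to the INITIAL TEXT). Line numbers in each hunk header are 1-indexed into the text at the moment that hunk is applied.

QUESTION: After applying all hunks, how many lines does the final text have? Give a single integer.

Answer: 9

Derivation:
Hunk 1: at line 1 remove [xxcyx,pdcj,cfopw] add [byeu,grvo,yhc] -> 8 lines: hlu stzj byeu grvo yhc hlmm bpopf acoc
Hunk 2: at line 3 remove [yhc] add [cfn] -> 8 lines: hlu stzj byeu grvo cfn hlmm bpopf acoc
Hunk 3: at line 3 remove [grvo] add [wbg,jklu] -> 9 lines: hlu stzj byeu wbg jklu cfn hlmm bpopf acoc
Final line count: 9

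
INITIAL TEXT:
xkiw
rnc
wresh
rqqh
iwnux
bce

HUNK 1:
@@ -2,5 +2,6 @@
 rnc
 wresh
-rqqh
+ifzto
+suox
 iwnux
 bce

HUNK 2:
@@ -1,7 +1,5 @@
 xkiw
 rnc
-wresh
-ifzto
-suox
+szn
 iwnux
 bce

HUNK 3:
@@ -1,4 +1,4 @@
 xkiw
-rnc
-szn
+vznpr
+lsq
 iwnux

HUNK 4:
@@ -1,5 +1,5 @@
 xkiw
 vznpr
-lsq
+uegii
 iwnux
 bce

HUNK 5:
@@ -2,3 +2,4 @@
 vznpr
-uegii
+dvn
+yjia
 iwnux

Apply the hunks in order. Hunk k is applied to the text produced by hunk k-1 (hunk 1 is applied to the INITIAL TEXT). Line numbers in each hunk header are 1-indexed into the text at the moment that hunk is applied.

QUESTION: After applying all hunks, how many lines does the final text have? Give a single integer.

Hunk 1: at line 2 remove [rqqh] add [ifzto,suox] -> 7 lines: xkiw rnc wresh ifzto suox iwnux bce
Hunk 2: at line 1 remove [wresh,ifzto,suox] add [szn] -> 5 lines: xkiw rnc szn iwnux bce
Hunk 3: at line 1 remove [rnc,szn] add [vznpr,lsq] -> 5 lines: xkiw vznpr lsq iwnux bce
Hunk 4: at line 1 remove [lsq] add [uegii] -> 5 lines: xkiw vznpr uegii iwnux bce
Hunk 5: at line 2 remove [uegii] add [dvn,yjia] -> 6 lines: xkiw vznpr dvn yjia iwnux bce
Final line count: 6

Answer: 6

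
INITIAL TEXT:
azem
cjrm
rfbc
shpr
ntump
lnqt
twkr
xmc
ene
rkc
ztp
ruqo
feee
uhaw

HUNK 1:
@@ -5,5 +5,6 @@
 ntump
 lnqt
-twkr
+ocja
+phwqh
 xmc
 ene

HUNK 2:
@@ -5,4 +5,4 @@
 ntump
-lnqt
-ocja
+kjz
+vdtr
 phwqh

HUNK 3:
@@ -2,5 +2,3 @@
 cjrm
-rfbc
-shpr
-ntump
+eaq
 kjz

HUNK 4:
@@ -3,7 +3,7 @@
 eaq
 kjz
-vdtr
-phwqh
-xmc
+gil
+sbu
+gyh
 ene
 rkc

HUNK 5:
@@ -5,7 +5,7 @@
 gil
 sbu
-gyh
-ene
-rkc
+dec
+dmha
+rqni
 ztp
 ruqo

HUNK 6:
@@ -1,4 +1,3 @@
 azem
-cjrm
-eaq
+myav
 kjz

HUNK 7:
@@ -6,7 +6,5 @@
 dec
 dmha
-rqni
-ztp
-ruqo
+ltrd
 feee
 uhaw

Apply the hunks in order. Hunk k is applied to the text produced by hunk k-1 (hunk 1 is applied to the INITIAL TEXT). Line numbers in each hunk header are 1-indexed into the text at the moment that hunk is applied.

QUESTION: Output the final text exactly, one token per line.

Hunk 1: at line 5 remove [twkr] add [ocja,phwqh] -> 15 lines: azem cjrm rfbc shpr ntump lnqt ocja phwqh xmc ene rkc ztp ruqo feee uhaw
Hunk 2: at line 5 remove [lnqt,ocja] add [kjz,vdtr] -> 15 lines: azem cjrm rfbc shpr ntump kjz vdtr phwqh xmc ene rkc ztp ruqo feee uhaw
Hunk 3: at line 2 remove [rfbc,shpr,ntump] add [eaq] -> 13 lines: azem cjrm eaq kjz vdtr phwqh xmc ene rkc ztp ruqo feee uhaw
Hunk 4: at line 3 remove [vdtr,phwqh,xmc] add [gil,sbu,gyh] -> 13 lines: azem cjrm eaq kjz gil sbu gyh ene rkc ztp ruqo feee uhaw
Hunk 5: at line 5 remove [gyh,ene,rkc] add [dec,dmha,rqni] -> 13 lines: azem cjrm eaq kjz gil sbu dec dmha rqni ztp ruqo feee uhaw
Hunk 6: at line 1 remove [cjrm,eaq] add [myav] -> 12 lines: azem myav kjz gil sbu dec dmha rqni ztp ruqo feee uhaw
Hunk 7: at line 6 remove [rqni,ztp,ruqo] add [ltrd] -> 10 lines: azem myav kjz gil sbu dec dmha ltrd feee uhaw

Answer: azem
myav
kjz
gil
sbu
dec
dmha
ltrd
feee
uhaw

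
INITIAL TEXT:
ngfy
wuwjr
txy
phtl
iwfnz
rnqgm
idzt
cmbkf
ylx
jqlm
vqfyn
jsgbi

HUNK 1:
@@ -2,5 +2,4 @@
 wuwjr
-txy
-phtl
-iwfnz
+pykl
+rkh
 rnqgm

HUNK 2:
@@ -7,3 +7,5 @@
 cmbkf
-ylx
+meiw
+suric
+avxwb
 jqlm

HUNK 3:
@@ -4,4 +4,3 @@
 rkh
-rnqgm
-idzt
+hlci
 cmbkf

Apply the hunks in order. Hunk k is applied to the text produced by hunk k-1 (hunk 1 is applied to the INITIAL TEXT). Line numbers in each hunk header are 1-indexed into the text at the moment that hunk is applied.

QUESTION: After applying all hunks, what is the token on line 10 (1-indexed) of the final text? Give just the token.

Answer: jqlm

Derivation:
Hunk 1: at line 2 remove [txy,phtl,iwfnz] add [pykl,rkh] -> 11 lines: ngfy wuwjr pykl rkh rnqgm idzt cmbkf ylx jqlm vqfyn jsgbi
Hunk 2: at line 7 remove [ylx] add [meiw,suric,avxwb] -> 13 lines: ngfy wuwjr pykl rkh rnqgm idzt cmbkf meiw suric avxwb jqlm vqfyn jsgbi
Hunk 3: at line 4 remove [rnqgm,idzt] add [hlci] -> 12 lines: ngfy wuwjr pykl rkh hlci cmbkf meiw suric avxwb jqlm vqfyn jsgbi
Final line 10: jqlm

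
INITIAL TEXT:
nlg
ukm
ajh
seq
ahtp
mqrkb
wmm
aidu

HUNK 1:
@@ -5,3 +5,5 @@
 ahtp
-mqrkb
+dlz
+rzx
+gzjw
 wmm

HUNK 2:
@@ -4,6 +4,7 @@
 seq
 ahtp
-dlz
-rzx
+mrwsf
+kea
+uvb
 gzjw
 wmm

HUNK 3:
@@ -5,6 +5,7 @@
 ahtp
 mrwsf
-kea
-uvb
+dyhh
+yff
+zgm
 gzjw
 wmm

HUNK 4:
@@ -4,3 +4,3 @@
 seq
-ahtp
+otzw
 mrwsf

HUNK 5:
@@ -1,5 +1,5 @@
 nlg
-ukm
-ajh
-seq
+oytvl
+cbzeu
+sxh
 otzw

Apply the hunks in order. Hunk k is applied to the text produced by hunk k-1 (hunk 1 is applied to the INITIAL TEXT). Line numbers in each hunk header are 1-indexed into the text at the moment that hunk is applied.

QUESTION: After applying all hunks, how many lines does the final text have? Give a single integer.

Hunk 1: at line 5 remove [mqrkb] add [dlz,rzx,gzjw] -> 10 lines: nlg ukm ajh seq ahtp dlz rzx gzjw wmm aidu
Hunk 2: at line 4 remove [dlz,rzx] add [mrwsf,kea,uvb] -> 11 lines: nlg ukm ajh seq ahtp mrwsf kea uvb gzjw wmm aidu
Hunk 3: at line 5 remove [kea,uvb] add [dyhh,yff,zgm] -> 12 lines: nlg ukm ajh seq ahtp mrwsf dyhh yff zgm gzjw wmm aidu
Hunk 4: at line 4 remove [ahtp] add [otzw] -> 12 lines: nlg ukm ajh seq otzw mrwsf dyhh yff zgm gzjw wmm aidu
Hunk 5: at line 1 remove [ukm,ajh,seq] add [oytvl,cbzeu,sxh] -> 12 lines: nlg oytvl cbzeu sxh otzw mrwsf dyhh yff zgm gzjw wmm aidu
Final line count: 12

Answer: 12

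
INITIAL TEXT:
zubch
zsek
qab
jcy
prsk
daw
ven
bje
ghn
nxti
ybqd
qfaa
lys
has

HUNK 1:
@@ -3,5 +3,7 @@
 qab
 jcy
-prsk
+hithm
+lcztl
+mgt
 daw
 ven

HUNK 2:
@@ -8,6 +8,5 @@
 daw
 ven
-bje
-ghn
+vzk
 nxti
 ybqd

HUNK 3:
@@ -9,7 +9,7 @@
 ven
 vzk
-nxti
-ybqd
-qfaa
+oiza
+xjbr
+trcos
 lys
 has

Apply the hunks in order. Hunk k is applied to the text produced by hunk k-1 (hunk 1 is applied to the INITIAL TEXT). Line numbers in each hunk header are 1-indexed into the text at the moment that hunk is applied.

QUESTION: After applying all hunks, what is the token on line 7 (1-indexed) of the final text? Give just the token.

Answer: mgt

Derivation:
Hunk 1: at line 3 remove [prsk] add [hithm,lcztl,mgt] -> 16 lines: zubch zsek qab jcy hithm lcztl mgt daw ven bje ghn nxti ybqd qfaa lys has
Hunk 2: at line 8 remove [bje,ghn] add [vzk] -> 15 lines: zubch zsek qab jcy hithm lcztl mgt daw ven vzk nxti ybqd qfaa lys has
Hunk 3: at line 9 remove [nxti,ybqd,qfaa] add [oiza,xjbr,trcos] -> 15 lines: zubch zsek qab jcy hithm lcztl mgt daw ven vzk oiza xjbr trcos lys has
Final line 7: mgt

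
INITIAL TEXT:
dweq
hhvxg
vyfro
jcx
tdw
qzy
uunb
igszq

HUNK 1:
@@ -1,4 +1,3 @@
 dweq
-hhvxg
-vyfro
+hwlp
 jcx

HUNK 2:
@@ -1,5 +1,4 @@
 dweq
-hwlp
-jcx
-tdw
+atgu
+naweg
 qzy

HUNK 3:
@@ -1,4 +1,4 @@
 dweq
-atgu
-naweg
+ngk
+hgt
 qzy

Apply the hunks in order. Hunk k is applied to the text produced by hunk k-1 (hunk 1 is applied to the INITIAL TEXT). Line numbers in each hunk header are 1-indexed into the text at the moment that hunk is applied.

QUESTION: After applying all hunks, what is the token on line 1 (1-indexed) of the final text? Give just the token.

Answer: dweq

Derivation:
Hunk 1: at line 1 remove [hhvxg,vyfro] add [hwlp] -> 7 lines: dweq hwlp jcx tdw qzy uunb igszq
Hunk 2: at line 1 remove [hwlp,jcx,tdw] add [atgu,naweg] -> 6 lines: dweq atgu naweg qzy uunb igszq
Hunk 3: at line 1 remove [atgu,naweg] add [ngk,hgt] -> 6 lines: dweq ngk hgt qzy uunb igszq
Final line 1: dweq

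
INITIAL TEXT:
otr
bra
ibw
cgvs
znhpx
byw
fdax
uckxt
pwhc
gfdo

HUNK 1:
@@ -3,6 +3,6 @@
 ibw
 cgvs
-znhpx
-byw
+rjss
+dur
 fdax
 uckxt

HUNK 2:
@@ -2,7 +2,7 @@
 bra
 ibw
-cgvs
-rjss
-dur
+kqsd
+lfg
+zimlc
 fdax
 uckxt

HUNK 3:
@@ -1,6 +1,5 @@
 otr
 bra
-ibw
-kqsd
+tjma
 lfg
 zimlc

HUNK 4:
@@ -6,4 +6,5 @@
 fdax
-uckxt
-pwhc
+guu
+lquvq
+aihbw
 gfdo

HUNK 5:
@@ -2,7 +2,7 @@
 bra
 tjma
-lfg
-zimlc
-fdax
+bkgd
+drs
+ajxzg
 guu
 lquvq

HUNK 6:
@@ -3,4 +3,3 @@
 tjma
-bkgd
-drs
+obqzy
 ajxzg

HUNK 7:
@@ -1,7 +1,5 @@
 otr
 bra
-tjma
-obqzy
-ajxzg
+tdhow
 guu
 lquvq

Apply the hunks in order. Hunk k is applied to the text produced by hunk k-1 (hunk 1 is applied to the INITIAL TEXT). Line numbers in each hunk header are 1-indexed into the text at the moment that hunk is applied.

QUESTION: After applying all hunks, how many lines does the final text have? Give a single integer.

Answer: 7

Derivation:
Hunk 1: at line 3 remove [znhpx,byw] add [rjss,dur] -> 10 lines: otr bra ibw cgvs rjss dur fdax uckxt pwhc gfdo
Hunk 2: at line 2 remove [cgvs,rjss,dur] add [kqsd,lfg,zimlc] -> 10 lines: otr bra ibw kqsd lfg zimlc fdax uckxt pwhc gfdo
Hunk 3: at line 1 remove [ibw,kqsd] add [tjma] -> 9 lines: otr bra tjma lfg zimlc fdax uckxt pwhc gfdo
Hunk 4: at line 6 remove [uckxt,pwhc] add [guu,lquvq,aihbw] -> 10 lines: otr bra tjma lfg zimlc fdax guu lquvq aihbw gfdo
Hunk 5: at line 2 remove [lfg,zimlc,fdax] add [bkgd,drs,ajxzg] -> 10 lines: otr bra tjma bkgd drs ajxzg guu lquvq aihbw gfdo
Hunk 6: at line 3 remove [bkgd,drs] add [obqzy] -> 9 lines: otr bra tjma obqzy ajxzg guu lquvq aihbw gfdo
Hunk 7: at line 1 remove [tjma,obqzy,ajxzg] add [tdhow] -> 7 lines: otr bra tdhow guu lquvq aihbw gfdo
Final line count: 7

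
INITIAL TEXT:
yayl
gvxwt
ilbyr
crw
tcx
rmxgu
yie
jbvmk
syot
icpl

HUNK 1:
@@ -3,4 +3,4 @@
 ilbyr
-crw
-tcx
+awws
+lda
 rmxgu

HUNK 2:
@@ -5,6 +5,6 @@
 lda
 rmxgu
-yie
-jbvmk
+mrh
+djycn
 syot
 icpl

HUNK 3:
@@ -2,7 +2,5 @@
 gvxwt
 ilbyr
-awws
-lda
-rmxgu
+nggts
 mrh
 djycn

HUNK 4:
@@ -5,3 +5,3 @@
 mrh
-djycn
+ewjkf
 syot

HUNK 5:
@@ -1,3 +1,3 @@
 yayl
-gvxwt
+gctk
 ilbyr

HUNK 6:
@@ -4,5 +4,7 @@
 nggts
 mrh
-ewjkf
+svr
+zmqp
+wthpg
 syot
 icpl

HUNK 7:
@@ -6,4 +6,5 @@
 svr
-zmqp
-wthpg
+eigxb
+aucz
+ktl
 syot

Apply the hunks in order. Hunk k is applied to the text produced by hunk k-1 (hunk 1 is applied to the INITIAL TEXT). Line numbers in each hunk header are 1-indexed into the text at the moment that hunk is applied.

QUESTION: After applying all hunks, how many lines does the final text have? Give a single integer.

Answer: 11

Derivation:
Hunk 1: at line 3 remove [crw,tcx] add [awws,lda] -> 10 lines: yayl gvxwt ilbyr awws lda rmxgu yie jbvmk syot icpl
Hunk 2: at line 5 remove [yie,jbvmk] add [mrh,djycn] -> 10 lines: yayl gvxwt ilbyr awws lda rmxgu mrh djycn syot icpl
Hunk 3: at line 2 remove [awws,lda,rmxgu] add [nggts] -> 8 lines: yayl gvxwt ilbyr nggts mrh djycn syot icpl
Hunk 4: at line 5 remove [djycn] add [ewjkf] -> 8 lines: yayl gvxwt ilbyr nggts mrh ewjkf syot icpl
Hunk 5: at line 1 remove [gvxwt] add [gctk] -> 8 lines: yayl gctk ilbyr nggts mrh ewjkf syot icpl
Hunk 6: at line 4 remove [ewjkf] add [svr,zmqp,wthpg] -> 10 lines: yayl gctk ilbyr nggts mrh svr zmqp wthpg syot icpl
Hunk 7: at line 6 remove [zmqp,wthpg] add [eigxb,aucz,ktl] -> 11 lines: yayl gctk ilbyr nggts mrh svr eigxb aucz ktl syot icpl
Final line count: 11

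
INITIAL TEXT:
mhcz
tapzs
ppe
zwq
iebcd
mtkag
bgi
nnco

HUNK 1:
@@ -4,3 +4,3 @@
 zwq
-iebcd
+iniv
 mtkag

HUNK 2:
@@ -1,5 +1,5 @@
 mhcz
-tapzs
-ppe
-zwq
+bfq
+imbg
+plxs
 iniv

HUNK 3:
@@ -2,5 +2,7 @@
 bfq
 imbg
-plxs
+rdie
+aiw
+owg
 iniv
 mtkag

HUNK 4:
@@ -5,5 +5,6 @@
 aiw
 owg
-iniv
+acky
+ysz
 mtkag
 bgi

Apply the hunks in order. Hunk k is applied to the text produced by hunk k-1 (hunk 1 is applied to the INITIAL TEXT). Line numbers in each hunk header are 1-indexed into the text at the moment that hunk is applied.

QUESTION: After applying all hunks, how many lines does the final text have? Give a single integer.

Answer: 11

Derivation:
Hunk 1: at line 4 remove [iebcd] add [iniv] -> 8 lines: mhcz tapzs ppe zwq iniv mtkag bgi nnco
Hunk 2: at line 1 remove [tapzs,ppe,zwq] add [bfq,imbg,plxs] -> 8 lines: mhcz bfq imbg plxs iniv mtkag bgi nnco
Hunk 3: at line 2 remove [plxs] add [rdie,aiw,owg] -> 10 lines: mhcz bfq imbg rdie aiw owg iniv mtkag bgi nnco
Hunk 4: at line 5 remove [iniv] add [acky,ysz] -> 11 lines: mhcz bfq imbg rdie aiw owg acky ysz mtkag bgi nnco
Final line count: 11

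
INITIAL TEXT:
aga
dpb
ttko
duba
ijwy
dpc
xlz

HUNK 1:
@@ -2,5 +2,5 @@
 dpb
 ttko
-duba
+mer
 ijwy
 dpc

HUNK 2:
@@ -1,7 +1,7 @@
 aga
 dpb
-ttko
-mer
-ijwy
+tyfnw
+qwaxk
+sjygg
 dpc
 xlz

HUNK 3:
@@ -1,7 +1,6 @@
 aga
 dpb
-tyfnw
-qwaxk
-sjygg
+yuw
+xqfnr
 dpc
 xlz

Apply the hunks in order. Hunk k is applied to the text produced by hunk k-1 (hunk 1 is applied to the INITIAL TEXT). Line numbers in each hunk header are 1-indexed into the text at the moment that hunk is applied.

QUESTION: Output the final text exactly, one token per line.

Hunk 1: at line 2 remove [duba] add [mer] -> 7 lines: aga dpb ttko mer ijwy dpc xlz
Hunk 2: at line 1 remove [ttko,mer,ijwy] add [tyfnw,qwaxk,sjygg] -> 7 lines: aga dpb tyfnw qwaxk sjygg dpc xlz
Hunk 3: at line 1 remove [tyfnw,qwaxk,sjygg] add [yuw,xqfnr] -> 6 lines: aga dpb yuw xqfnr dpc xlz

Answer: aga
dpb
yuw
xqfnr
dpc
xlz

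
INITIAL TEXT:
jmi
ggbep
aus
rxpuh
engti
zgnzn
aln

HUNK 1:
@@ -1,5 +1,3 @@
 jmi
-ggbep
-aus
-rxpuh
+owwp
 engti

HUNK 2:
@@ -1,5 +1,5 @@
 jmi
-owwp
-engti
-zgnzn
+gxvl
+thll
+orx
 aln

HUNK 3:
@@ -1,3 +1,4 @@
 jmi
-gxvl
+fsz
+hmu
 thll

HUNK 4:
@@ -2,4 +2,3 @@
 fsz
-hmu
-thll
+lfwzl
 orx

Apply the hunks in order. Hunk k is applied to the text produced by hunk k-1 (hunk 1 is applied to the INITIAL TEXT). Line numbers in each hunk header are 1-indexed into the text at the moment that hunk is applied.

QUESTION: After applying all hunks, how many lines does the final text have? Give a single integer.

Answer: 5

Derivation:
Hunk 1: at line 1 remove [ggbep,aus,rxpuh] add [owwp] -> 5 lines: jmi owwp engti zgnzn aln
Hunk 2: at line 1 remove [owwp,engti,zgnzn] add [gxvl,thll,orx] -> 5 lines: jmi gxvl thll orx aln
Hunk 3: at line 1 remove [gxvl] add [fsz,hmu] -> 6 lines: jmi fsz hmu thll orx aln
Hunk 4: at line 2 remove [hmu,thll] add [lfwzl] -> 5 lines: jmi fsz lfwzl orx aln
Final line count: 5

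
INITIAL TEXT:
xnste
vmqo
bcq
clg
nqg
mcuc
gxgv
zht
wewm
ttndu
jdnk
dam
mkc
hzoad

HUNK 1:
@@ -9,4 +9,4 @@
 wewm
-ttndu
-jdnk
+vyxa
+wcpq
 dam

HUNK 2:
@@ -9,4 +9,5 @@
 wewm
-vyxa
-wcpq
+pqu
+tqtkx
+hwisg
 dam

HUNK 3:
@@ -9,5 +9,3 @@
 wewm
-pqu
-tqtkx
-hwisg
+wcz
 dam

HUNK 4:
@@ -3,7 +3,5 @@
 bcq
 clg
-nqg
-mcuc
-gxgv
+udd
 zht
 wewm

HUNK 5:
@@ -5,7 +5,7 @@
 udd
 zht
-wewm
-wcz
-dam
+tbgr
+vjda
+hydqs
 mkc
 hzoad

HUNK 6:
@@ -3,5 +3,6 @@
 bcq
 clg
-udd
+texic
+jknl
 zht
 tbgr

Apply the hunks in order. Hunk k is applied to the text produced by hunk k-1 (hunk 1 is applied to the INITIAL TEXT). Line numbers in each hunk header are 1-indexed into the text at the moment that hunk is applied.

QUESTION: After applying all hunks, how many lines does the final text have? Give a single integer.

Hunk 1: at line 9 remove [ttndu,jdnk] add [vyxa,wcpq] -> 14 lines: xnste vmqo bcq clg nqg mcuc gxgv zht wewm vyxa wcpq dam mkc hzoad
Hunk 2: at line 9 remove [vyxa,wcpq] add [pqu,tqtkx,hwisg] -> 15 lines: xnste vmqo bcq clg nqg mcuc gxgv zht wewm pqu tqtkx hwisg dam mkc hzoad
Hunk 3: at line 9 remove [pqu,tqtkx,hwisg] add [wcz] -> 13 lines: xnste vmqo bcq clg nqg mcuc gxgv zht wewm wcz dam mkc hzoad
Hunk 4: at line 3 remove [nqg,mcuc,gxgv] add [udd] -> 11 lines: xnste vmqo bcq clg udd zht wewm wcz dam mkc hzoad
Hunk 5: at line 5 remove [wewm,wcz,dam] add [tbgr,vjda,hydqs] -> 11 lines: xnste vmqo bcq clg udd zht tbgr vjda hydqs mkc hzoad
Hunk 6: at line 3 remove [udd] add [texic,jknl] -> 12 lines: xnste vmqo bcq clg texic jknl zht tbgr vjda hydqs mkc hzoad
Final line count: 12

Answer: 12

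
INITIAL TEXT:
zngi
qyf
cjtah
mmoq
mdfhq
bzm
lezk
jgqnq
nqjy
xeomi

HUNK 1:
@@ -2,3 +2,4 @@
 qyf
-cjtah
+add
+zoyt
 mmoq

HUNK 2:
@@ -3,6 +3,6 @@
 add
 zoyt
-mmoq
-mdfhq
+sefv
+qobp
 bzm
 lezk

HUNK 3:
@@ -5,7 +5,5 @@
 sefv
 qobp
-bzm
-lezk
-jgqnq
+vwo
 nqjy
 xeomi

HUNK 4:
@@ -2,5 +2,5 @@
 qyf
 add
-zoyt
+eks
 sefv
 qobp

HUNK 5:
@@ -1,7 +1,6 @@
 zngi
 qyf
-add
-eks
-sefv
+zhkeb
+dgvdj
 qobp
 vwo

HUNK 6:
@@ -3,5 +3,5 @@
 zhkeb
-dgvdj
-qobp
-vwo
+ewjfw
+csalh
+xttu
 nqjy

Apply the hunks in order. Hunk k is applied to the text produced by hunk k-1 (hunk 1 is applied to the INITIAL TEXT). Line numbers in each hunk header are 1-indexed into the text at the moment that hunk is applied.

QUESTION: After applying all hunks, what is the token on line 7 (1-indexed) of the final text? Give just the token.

Answer: nqjy

Derivation:
Hunk 1: at line 2 remove [cjtah] add [add,zoyt] -> 11 lines: zngi qyf add zoyt mmoq mdfhq bzm lezk jgqnq nqjy xeomi
Hunk 2: at line 3 remove [mmoq,mdfhq] add [sefv,qobp] -> 11 lines: zngi qyf add zoyt sefv qobp bzm lezk jgqnq nqjy xeomi
Hunk 3: at line 5 remove [bzm,lezk,jgqnq] add [vwo] -> 9 lines: zngi qyf add zoyt sefv qobp vwo nqjy xeomi
Hunk 4: at line 2 remove [zoyt] add [eks] -> 9 lines: zngi qyf add eks sefv qobp vwo nqjy xeomi
Hunk 5: at line 1 remove [add,eks,sefv] add [zhkeb,dgvdj] -> 8 lines: zngi qyf zhkeb dgvdj qobp vwo nqjy xeomi
Hunk 6: at line 3 remove [dgvdj,qobp,vwo] add [ewjfw,csalh,xttu] -> 8 lines: zngi qyf zhkeb ewjfw csalh xttu nqjy xeomi
Final line 7: nqjy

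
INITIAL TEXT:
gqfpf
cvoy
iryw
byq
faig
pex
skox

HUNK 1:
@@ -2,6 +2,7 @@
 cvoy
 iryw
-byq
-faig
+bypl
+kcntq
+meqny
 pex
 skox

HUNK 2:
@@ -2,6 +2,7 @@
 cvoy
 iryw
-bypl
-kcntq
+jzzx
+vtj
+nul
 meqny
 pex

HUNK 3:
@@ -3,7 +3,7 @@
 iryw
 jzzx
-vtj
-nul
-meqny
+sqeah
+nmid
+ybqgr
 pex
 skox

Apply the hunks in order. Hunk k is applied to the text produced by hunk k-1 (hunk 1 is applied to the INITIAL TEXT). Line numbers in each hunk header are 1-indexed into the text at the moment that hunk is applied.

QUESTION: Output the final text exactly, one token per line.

Hunk 1: at line 2 remove [byq,faig] add [bypl,kcntq,meqny] -> 8 lines: gqfpf cvoy iryw bypl kcntq meqny pex skox
Hunk 2: at line 2 remove [bypl,kcntq] add [jzzx,vtj,nul] -> 9 lines: gqfpf cvoy iryw jzzx vtj nul meqny pex skox
Hunk 3: at line 3 remove [vtj,nul,meqny] add [sqeah,nmid,ybqgr] -> 9 lines: gqfpf cvoy iryw jzzx sqeah nmid ybqgr pex skox

Answer: gqfpf
cvoy
iryw
jzzx
sqeah
nmid
ybqgr
pex
skox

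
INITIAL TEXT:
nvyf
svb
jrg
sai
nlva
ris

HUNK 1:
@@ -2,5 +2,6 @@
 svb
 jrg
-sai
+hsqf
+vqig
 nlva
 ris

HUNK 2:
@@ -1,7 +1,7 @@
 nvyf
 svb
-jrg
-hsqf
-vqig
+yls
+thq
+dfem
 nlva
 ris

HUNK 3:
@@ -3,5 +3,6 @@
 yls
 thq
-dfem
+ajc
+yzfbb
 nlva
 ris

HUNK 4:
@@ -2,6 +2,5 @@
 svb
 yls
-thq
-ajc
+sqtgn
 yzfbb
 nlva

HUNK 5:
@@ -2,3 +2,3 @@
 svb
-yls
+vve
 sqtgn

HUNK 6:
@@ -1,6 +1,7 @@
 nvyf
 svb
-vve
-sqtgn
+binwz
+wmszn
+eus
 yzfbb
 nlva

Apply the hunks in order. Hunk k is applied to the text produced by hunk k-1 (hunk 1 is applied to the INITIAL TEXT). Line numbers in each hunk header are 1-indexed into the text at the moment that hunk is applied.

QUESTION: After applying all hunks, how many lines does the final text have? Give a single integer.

Hunk 1: at line 2 remove [sai] add [hsqf,vqig] -> 7 lines: nvyf svb jrg hsqf vqig nlva ris
Hunk 2: at line 1 remove [jrg,hsqf,vqig] add [yls,thq,dfem] -> 7 lines: nvyf svb yls thq dfem nlva ris
Hunk 3: at line 3 remove [dfem] add [ajc,yzfbb] -> 8 lines: nvyf svb yls thq ajc yzfbb nlva ris
Hunk 4: at line 2 remove [thq,ajc] add [sqtgn] -> 7 lines: nvyf svb yls sqtgn yzfbb nlva ris
Hunk 5: at line 2 remove [yls] add [vve] -> 7 lines: nvyf svb vve sqtgn yzfbb nlva ris
Hunk 6: at line 1 remove [vve,sqtgn] add [binwz,wmszn,eus] -> 8 lines: nvyf svb binwz wmszn eus yzfbb nlva ris
Final line count: 8

Answer: 8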